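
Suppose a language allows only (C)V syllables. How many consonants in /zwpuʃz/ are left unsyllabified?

Under (C)V, the unsyllabifiable consonants are /z/, /w/, /ʃ/, /z/ (no codas are permitted; onsets are limited to one consonant).

4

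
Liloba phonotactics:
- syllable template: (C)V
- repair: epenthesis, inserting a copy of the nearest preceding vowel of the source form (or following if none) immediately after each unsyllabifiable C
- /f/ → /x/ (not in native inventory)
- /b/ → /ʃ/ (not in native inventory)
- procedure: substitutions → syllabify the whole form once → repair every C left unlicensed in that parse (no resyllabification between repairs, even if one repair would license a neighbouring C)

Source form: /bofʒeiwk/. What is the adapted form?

ʃoxoʒeiwiki

Substitution: /b/ → /ʃ/, /f/ → /x/, giving /ʃoxʒeiwk/.
Syllabifying with onset maximization leaves /x/, /w/, /k/ stranded (no codas are permitted; onsets are limited to one consonant).
Epenthesis after each stranded consonant: /x/ → /xo/, /w/ → /wi/, /k/ → /ki/.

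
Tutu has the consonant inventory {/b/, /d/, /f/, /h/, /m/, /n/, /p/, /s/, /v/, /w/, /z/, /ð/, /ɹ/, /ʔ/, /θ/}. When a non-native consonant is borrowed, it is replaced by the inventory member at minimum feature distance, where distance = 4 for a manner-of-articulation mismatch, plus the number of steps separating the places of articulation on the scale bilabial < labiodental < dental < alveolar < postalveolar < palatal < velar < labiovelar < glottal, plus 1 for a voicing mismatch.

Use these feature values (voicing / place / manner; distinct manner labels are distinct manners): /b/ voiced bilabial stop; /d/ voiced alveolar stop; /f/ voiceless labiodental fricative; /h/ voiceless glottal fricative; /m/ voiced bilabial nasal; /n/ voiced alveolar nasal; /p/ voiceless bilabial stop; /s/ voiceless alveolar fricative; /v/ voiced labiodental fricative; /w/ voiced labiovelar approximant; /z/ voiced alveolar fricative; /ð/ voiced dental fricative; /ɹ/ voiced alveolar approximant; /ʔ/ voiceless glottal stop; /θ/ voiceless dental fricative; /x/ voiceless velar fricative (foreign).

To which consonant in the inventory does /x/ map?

h

/h/ is closest: same manner (fricative), place distance 2 (velar→glottal), same voicing; total 2. Next closest is /s/ at distance 3.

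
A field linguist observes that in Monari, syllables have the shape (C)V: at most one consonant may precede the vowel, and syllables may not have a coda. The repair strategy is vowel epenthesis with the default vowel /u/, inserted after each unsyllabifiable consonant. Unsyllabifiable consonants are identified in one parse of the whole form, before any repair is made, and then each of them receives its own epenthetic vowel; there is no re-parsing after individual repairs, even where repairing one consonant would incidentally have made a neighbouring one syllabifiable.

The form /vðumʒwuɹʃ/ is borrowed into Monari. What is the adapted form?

vuðumuʒuwuɹuʃu

The consonants /v/, /m/, /ʒ/, /ɹ/, /ʃ/ cannot be parsed into a legal (C)V syllable (no codas are permitted; onsets are limited to one consonant).
Epenthesis after each stranded consonant: /v/ → /vu/, /m/ → /mu/, /ʒ/ → /ʒu/, /ɹ/ → /ɹu/, /ʃ/ → /ʃu/.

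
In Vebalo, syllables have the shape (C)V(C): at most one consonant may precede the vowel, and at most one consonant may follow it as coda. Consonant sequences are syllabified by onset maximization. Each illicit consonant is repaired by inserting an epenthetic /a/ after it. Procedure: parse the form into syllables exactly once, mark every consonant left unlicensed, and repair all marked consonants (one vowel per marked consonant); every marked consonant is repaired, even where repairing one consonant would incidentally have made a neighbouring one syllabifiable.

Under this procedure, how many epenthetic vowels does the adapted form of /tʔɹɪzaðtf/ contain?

4

The unsyllabifiable consonants are /t/, /ʔ/, /t/, /f/; each receives one epenthetic vowel.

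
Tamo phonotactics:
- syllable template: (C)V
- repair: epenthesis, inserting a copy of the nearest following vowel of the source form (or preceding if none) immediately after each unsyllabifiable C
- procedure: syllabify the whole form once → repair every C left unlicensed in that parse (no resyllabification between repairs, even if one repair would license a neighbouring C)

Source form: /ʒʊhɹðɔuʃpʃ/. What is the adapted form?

ʒʊhɔɹɔðɔuʃupuʃu

The consonants /h/, /ɹ/, /ʃ/, /p/, /ʃ/ cannot be parsed into a legal (C)V syllable (no codas are permitted; onsets are limited to one consonant).
Inserting the epenthetic vowel yields /h/ → /hɔ/, /ɹ/ → /ɹɔ/, /ʃ/ → /ʃu/, /p/ → /pu/, /ʃ/ → /ʃu/.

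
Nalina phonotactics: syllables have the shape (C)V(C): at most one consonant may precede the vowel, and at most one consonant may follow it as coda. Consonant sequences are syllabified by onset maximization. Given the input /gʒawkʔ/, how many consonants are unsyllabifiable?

Under (C)V(C), the unsyllabifiable consonants are /g/, /k/, /ʔ/ (at most one coda consonant is licensed; onsets are limited to one consonant).

3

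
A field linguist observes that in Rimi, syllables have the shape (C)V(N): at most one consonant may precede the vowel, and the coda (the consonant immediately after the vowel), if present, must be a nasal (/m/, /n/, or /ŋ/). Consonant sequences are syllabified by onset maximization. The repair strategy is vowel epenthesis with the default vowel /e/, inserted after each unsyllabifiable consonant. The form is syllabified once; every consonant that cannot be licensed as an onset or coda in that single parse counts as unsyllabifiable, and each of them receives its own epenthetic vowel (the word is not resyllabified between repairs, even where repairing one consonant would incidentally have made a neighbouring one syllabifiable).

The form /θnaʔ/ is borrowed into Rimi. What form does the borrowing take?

Under (C)V(N), the unsyllabifiable consonants are /θ/, /ʔ/ (only a nasal (/m/, /n/, or /ŋ/) is licensed in coda position; onsets are limited to one consonant).
Inserting the epenthetic vowel yields /θ/ → /θe/, /ʔ/ → /ʔe/.

θenaʔe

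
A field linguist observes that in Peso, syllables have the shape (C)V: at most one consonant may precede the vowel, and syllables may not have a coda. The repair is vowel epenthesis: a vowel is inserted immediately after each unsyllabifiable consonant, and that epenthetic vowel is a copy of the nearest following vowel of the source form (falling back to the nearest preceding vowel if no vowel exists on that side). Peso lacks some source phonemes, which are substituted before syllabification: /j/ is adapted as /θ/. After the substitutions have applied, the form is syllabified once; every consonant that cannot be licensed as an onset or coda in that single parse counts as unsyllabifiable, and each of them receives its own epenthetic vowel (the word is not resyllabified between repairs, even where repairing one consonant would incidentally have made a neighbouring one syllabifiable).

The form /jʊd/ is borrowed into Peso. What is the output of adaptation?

Substitution: /j/ → /θ/, giving /θʊd/.
Under (C)V, the unsyllabifiable consonants are /d/ (no codas are permitted; onsets are limited to one consonant).
Each unlicensed consonant becomes the onset of a new syllable: /d/ → /dʊ/.

θʊdʊ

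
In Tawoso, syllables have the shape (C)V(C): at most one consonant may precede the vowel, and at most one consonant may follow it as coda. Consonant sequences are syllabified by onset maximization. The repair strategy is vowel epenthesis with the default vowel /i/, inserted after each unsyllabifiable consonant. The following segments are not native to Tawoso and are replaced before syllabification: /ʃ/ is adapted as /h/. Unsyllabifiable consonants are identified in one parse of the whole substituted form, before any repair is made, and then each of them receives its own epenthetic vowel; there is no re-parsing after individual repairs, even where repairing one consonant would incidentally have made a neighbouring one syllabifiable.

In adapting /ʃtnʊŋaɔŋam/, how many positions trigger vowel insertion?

After substitution the input is /htnʊŋaɔŋam/.
The unsyllabifiable consonants are /h/, /t/; each receives one epenthetic vowel.

2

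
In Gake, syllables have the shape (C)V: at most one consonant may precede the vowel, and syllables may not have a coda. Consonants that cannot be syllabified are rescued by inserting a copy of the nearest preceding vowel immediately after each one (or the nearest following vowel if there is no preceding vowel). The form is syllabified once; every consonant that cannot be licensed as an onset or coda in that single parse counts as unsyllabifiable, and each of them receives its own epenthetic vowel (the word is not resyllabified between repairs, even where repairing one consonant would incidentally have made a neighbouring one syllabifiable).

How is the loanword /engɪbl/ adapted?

Under (C)V, the unsyllabifiable consonants are /n/, /b/, /l/ (no codas are permitted; onsets are limited to one consonant).
Epenthesis after each stranded consonant: /n/ → /ne/, /b/ → /bɪ/, /l/ → /lɪ/.

enegɪbɪlɪ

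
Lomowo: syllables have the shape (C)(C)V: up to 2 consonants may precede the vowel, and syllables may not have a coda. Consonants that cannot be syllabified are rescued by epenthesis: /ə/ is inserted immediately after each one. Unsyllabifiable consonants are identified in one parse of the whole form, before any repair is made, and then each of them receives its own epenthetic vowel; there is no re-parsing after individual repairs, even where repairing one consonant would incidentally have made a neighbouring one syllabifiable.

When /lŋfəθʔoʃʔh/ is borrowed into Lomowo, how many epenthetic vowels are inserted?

4

The unsyllabifiable consonants are /l/, /ʃ/, /ʔ/, /h/; each receives one epenthetic vowel.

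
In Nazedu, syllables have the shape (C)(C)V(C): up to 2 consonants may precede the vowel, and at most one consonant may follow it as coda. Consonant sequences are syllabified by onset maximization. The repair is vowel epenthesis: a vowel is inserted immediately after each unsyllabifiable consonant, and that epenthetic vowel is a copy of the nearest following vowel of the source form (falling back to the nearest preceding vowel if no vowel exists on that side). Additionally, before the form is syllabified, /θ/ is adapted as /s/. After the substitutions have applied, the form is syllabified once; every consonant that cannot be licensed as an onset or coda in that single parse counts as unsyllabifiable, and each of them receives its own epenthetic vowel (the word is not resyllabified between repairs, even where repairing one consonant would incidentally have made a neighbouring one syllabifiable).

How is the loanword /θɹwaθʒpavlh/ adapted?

saɹwasʒpavlaha

Substitution: /θ/ → /s/, giving /sɹwasʒpavlh/.
Under (C)(C)V(C), the unsyllabifiable consonants are /s/, /l/, /h/ (at most one coda consonant is licensed; onsets may contain at most 2 consonants).
Epenthesis after each stranded consonant: /s/ → /sa/, /l/ → /la/, /h/ → /ha/.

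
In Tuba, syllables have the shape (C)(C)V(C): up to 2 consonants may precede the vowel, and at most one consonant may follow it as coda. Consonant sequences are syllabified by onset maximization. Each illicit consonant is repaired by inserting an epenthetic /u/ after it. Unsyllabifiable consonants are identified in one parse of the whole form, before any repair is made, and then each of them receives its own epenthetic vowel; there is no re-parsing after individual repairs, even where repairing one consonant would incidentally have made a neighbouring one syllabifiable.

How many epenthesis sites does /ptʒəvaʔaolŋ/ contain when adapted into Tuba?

2

The unsyllabifiable consonants are /p/, /ŋ/; each receives one epenthetic vowel.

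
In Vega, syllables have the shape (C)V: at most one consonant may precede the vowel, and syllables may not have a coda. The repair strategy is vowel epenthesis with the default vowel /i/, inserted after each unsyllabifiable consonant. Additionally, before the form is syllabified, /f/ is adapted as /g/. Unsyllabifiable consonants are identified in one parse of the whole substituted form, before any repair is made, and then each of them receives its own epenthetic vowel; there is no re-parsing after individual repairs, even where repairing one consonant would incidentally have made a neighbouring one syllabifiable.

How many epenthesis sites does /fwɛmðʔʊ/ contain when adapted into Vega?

After substitution the input is /gwɛmðʔʊ/.
The unsyllabifiable consonants are /g/, /m/, /ð/; each receives one epenthetic vowel.

3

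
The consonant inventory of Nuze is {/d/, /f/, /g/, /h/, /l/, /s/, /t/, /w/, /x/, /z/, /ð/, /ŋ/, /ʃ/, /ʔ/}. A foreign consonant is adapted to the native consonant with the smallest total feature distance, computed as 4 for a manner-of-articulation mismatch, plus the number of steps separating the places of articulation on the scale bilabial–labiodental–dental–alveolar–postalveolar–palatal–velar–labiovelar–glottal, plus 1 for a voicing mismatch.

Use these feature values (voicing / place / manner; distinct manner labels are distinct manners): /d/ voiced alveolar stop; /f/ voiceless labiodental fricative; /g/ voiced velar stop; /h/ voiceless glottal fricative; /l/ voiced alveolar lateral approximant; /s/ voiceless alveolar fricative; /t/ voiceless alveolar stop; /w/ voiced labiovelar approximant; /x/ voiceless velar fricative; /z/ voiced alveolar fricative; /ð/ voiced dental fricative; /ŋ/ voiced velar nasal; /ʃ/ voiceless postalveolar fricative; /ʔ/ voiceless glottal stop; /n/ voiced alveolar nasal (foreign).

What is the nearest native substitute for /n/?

/ŋ/ is closest: same manner (nasal), place distance 3 (alveolar→velar), same voicing; total 3. Next closest is /d/ at distance 4.

ŋ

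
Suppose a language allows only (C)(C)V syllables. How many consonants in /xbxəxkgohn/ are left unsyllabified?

Syllabifying with onset maximization leaves /x/, /x/, /h/, /n/ stranded (no codas are permitted; onsets may contain at most 2 consonants).

4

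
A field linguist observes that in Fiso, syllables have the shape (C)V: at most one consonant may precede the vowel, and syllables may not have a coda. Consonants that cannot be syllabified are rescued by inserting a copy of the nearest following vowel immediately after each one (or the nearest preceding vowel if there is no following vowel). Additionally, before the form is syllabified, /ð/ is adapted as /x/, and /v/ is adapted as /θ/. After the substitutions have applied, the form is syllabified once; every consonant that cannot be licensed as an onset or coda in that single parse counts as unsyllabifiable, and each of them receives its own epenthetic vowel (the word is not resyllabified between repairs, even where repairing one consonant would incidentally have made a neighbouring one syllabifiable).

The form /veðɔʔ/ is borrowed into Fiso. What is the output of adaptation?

Substitution: /v/ → /θ/, /ð/ → /x/, giving /θexɔʔ/.
Under (C)V, the unsyllabifiable consonants are /ʔ/ (no codas are permitted; onsets are limited to one consonant).
Each unlicensed consonant becomes the onset of a new syllable: /ʔ/ → /ʔɔ/.

θexɔʔɔ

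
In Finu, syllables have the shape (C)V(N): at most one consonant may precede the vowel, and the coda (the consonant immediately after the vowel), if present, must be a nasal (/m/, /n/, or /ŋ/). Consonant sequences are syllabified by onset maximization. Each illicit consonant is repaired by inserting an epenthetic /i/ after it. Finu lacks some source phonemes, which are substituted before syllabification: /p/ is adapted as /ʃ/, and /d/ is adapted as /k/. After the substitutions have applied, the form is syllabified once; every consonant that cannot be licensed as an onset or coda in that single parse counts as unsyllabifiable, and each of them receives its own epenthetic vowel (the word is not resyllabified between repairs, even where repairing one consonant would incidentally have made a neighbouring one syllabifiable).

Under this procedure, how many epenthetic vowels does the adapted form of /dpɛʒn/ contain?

3

After substitution the input is /kʃɛʒn/.
The unsyllabifiable consonants are /k/, /ʒ/, /n/; each receives one epenthetic vowel.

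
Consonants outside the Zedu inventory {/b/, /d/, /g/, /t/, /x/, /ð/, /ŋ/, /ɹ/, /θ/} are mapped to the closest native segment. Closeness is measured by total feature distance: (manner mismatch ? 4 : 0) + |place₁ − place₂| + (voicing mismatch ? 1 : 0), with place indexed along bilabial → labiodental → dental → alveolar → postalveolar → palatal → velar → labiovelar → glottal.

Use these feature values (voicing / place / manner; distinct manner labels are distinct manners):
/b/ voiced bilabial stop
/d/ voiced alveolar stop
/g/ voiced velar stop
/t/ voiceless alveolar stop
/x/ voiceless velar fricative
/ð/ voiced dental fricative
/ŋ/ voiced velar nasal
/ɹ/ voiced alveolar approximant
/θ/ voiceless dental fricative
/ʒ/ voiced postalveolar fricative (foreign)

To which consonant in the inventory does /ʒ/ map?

ð

/ð/ is closest: same manner (fricative), place distance 2 (postalveolar→dental), same voicing; total 2. Next closest is /x/ at distance 3.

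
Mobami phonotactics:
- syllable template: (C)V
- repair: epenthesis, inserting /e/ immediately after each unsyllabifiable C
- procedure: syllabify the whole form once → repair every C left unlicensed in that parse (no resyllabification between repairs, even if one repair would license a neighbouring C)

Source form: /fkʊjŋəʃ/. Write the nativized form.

fekʊjeŋəʃe

The consonants /f/, /j/, /ʃ/ cannot be parsed into a legal (C)V syllable (no codas are permitted; onsets are limited to one consonant).
Epenthesis after each stranded consonant: /f/ → /fe/, /j/ → /je/, /ʃ/ → /ʃe/.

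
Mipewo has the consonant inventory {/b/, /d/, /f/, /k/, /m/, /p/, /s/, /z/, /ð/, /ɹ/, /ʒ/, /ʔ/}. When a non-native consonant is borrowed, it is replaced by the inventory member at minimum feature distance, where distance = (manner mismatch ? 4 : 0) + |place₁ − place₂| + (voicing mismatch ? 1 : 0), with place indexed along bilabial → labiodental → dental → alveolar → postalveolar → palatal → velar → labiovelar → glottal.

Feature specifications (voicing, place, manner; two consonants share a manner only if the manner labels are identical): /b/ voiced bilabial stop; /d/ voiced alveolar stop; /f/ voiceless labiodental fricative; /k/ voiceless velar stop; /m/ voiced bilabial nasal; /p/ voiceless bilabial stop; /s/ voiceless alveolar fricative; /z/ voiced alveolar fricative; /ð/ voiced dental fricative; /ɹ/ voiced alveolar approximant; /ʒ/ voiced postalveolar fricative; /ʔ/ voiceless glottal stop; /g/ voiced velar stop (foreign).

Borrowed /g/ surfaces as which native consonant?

/k/ is closest: same manner (stop), place distance 0 (velar→velar), voicing differs (+1); total 1. Next closest is /d/ at distance 3.

k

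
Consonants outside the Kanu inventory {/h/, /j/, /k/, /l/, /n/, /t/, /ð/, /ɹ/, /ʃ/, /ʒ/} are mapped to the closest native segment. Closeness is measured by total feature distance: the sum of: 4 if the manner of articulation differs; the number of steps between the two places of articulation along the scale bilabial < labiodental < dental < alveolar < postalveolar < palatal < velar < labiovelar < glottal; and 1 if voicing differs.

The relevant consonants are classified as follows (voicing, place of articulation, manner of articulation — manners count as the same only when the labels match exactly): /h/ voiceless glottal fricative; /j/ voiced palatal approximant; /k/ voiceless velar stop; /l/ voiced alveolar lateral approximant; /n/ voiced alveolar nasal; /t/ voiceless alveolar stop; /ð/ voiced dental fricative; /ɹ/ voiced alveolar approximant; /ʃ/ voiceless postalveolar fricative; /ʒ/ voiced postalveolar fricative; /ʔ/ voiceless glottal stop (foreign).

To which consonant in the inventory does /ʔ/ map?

/k/ is closest: same manner (stop), place distance 2 (glottal→velar), same voicing; total 2. Next closest is /h/ at distance 4.

k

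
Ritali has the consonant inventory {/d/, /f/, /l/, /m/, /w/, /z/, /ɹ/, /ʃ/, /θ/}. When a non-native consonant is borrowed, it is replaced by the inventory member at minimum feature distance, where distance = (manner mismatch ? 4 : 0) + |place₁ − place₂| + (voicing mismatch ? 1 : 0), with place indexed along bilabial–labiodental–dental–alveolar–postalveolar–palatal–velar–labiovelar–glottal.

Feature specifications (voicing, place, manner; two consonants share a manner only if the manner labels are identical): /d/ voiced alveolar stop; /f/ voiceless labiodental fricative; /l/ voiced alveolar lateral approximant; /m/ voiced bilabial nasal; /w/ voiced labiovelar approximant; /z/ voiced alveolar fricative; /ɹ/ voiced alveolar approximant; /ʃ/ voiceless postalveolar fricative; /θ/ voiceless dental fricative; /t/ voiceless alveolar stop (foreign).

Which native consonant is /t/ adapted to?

/d/ is closest: same manner (stop), place distance 0 (alveolar→alveolar), voicing differs (+1); total 1. Next closest is /l/ at distance 5.

d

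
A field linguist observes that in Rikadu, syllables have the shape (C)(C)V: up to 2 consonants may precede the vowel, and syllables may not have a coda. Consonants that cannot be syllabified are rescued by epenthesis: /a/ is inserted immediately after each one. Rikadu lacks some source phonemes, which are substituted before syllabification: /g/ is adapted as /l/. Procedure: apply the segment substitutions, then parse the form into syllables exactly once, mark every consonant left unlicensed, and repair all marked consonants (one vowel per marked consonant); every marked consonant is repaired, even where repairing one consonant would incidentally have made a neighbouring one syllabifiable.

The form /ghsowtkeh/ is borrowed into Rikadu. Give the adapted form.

lahsowatkeha

Substitution: /g/ → /l/, giving /lhsowtkeh/.
The consonants /l/, /w/, /h/ cannot be parsed into a legal (C)(C)V syllable (no codas are permitted; onsets may contain at most 2 consonants).
Inserting the epenthetic vowel yields /l/ → /la/, /w/ → /wa/, /h/ → /ha/.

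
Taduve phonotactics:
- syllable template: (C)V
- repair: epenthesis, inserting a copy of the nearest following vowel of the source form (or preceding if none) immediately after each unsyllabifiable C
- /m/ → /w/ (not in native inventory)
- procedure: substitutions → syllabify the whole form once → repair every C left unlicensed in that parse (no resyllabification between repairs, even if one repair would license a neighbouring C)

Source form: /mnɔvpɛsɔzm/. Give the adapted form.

Substitution: /m/ → /w/, giving /wnɔvpɛsɔzw/.
Syllabifying with onset maximization leaves /w/, /v/, /z/, /w/ stranded (no codas are permitted; onsets are limited to one consonant).
Epenthesis after each stranded consonant: /w/ → /wɔ/, /v/ → /vɛ/, /z/ → /zɔ/, /w/ → /wɔ/.

wɔnɔvɛpɛsɔzɔwɔ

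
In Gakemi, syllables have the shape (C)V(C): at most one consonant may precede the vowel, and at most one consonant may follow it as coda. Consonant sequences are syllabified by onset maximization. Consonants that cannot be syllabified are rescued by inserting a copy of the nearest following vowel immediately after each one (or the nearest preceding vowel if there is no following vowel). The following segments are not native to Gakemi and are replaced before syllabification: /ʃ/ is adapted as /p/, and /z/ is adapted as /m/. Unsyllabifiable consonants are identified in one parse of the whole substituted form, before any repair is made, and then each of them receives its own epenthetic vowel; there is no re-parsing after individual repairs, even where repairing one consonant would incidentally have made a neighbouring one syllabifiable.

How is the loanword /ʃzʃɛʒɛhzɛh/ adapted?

Substitution: /ʃ/ → /p/, /z/ → /m/, giving /pmpɛʒɛhmɛh/.
The consonants /p/, /m/ cannot be parsed into a legal (C)V(C) syllable (at most one coda consonant is licensed; onsets are limited to one consonant).
Epenthesis after each stranded consonant: /p/ → /pɛ/, /m/ → /mɛ/.

pɛmɛpɛʒɛhmɛh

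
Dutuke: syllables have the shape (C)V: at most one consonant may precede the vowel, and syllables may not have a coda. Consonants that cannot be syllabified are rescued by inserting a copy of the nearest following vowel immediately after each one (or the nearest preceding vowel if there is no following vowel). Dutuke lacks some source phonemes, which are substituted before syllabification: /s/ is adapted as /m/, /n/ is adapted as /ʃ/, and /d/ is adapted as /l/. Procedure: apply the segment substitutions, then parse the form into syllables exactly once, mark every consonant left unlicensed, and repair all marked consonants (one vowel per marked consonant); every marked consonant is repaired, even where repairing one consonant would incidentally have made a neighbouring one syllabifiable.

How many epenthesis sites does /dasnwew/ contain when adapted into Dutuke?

After substitution the input is /lamʃwew/.
The unsyllabifiable consonants are /m/, /ʃ/, /w/; each receives one epenthetic vowel.

3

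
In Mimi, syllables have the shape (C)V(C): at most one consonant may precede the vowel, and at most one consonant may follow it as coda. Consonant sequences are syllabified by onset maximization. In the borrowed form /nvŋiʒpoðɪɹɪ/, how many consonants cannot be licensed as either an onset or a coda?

Syllabifying with onset maximization leaves /n/, /v/ stranded (at most one coda consonant is licensed; onsets are limited to one consonant).

2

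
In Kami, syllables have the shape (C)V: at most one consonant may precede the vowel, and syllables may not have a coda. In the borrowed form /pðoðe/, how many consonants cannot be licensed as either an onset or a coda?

1

The consonants /p/ cannot be parsed into a legal (C)V syllable (no codas are permitted; onsets are limited to one consonant).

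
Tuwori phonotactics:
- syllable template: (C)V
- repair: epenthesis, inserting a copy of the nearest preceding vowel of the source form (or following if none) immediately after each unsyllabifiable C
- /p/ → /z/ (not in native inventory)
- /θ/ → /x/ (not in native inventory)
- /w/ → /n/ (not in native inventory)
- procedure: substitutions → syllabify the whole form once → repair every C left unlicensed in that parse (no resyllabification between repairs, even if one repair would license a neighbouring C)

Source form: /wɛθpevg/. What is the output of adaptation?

nɛxɛzevege

Substitution: /w/ → /n/, /θ/ → /x/, /p/ → /z/, giving /nɛxzevg/.
The consonants /x/, /v/, /g/ cannot be parsed into a legal (C)V syllable (no codas are permitted; onsets are limited to one consonant).
Inserting the epenthetic vowel yields /x/ → /xɛ/, /v/ → /ve/, /g/ → /ge/.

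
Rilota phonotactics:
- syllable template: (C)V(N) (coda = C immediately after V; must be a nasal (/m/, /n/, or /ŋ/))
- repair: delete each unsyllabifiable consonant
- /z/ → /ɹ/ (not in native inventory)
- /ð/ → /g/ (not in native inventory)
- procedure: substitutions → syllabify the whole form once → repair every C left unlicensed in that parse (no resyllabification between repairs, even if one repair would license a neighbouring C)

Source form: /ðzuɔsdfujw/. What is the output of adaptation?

Substitution: /ð/ → /g/, /z/ → /ɹ/, giving /gɹuɔsdfujw/.
Under (C)V(N), the unsyllabifiable consonants are /g/, /s/, /d/, /j/, /w/ (only a nasal (/m/, /n/, or /ŋ/) is licensed in coda position; onsets are limited to one consonant).
Deletion applies to /g/, /s/, /d/, /j/, /w/.

ɹuɔfu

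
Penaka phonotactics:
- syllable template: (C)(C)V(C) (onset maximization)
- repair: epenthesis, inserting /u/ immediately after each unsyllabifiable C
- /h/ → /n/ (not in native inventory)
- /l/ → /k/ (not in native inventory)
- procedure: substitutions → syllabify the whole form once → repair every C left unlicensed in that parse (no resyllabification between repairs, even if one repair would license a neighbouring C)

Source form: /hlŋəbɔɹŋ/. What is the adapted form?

nukŋəbɔɹŋu

Substitution: /h/ → /n/, /l/ → /k/, giving /nkŋəbɔɹŋ/.
Syllabifying with onset maximization leaves /n/, /ŋ/ stranded (at most one coda consonant is licensed; onsets may contain at most 2 consonants).
Each unlicensed consonant becomes the onset of a new syllable: /n/ → /nu/, /ŋ/ → /ŋu/.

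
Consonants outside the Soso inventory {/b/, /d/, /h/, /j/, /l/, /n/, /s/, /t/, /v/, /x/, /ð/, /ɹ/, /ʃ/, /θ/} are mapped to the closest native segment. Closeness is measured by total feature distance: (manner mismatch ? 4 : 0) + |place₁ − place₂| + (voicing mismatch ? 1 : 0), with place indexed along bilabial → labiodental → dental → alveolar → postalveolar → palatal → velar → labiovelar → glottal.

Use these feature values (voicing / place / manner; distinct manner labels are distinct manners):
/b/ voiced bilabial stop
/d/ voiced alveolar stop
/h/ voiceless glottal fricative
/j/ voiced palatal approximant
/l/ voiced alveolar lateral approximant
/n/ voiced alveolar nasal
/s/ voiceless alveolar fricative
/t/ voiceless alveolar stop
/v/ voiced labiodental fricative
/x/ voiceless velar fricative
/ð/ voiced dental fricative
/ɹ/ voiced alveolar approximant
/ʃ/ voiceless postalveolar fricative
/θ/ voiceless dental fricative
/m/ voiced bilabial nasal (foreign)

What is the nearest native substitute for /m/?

/n/ is closest: same manner (nasal), place distance 3 (bilabial→alveolar), same voicing; total 3. Next closest is /b/ at distance 4.

n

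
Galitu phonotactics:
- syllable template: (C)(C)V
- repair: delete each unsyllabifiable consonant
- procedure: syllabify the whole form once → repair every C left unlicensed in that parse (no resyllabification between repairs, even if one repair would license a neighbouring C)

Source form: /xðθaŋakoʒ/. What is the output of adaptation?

The consonants /x/, /ʒ/ cannot be parsed into a legal (C)(C)V syllable (no codas are permitted; onsets may contain at most 2 consonants).
Deleting the stranded consonants removes /x/, /ʒ/.

ðθaŋako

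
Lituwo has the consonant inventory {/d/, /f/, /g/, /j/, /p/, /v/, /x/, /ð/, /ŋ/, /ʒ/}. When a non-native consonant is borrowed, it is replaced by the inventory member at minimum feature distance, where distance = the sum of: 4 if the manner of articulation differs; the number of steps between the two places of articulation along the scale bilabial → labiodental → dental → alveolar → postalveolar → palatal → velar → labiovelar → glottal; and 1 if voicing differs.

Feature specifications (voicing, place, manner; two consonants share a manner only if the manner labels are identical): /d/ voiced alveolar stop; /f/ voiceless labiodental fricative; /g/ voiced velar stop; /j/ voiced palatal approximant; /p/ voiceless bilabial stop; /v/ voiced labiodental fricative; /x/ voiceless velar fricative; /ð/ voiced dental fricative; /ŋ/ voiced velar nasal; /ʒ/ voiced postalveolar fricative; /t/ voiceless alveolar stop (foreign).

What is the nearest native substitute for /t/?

/d/ is closest: same manner (stop), place distance 0 (alveolar→alveolar), voicing differs (+1); total 1. Next closest is /p/ at distance 3.

d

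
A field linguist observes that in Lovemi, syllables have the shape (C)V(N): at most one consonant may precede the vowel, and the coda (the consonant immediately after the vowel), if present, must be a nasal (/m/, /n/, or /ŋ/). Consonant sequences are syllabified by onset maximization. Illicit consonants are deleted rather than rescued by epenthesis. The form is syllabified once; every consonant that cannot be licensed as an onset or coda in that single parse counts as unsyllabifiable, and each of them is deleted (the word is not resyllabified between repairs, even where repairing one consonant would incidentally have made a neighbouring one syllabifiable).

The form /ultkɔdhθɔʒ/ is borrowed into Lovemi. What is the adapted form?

ukɔθɔ

The consonants /l/, /t/, /d/, /h/, /ʒ/ cannot be parsed into a legal (C)V(N) syllable (only a nasal (/m/, /n/, or /ŋ/) is licensed in coda position; onsets are limited to one consonant).
Deleting the stranded consonants removes /l/, /t/, /d/, /h/, /ʒ/.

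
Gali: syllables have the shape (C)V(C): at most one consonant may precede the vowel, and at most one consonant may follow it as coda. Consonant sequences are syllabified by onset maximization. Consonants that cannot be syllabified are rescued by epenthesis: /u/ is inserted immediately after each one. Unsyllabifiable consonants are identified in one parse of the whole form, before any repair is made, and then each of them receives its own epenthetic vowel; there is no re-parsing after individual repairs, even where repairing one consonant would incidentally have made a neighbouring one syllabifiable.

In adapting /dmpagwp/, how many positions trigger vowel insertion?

4

The unsyllabifiable consonants are /d/, /m/, /w/, /p/; each receives one epenthetic vowel.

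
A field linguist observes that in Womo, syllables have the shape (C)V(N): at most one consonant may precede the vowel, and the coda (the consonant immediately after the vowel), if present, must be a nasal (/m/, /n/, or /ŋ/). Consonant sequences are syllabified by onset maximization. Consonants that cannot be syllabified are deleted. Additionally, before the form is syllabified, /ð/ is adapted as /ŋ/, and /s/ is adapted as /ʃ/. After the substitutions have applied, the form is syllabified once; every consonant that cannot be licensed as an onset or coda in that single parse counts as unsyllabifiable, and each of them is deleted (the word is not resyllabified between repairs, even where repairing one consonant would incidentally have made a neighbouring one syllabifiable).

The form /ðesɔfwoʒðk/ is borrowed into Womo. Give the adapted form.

Substitution: /ð/ → /ŋ/, /s/ → /ʃ/, giving /ŋeʃɔfwoʒŋk/.
The consonants /f/, /ʒ/, /ŋ/, /k/ cannot be parsed into a legal (C)V(N) syllable (only a nasal (/m/, /n/, or /ŋ/) is licensed in coda position; onsets are limited to one consonant).
Deleting the stranded consonants removes /f/, /ʒ/, /ŋ/, /k/.

ŋeʃɔwo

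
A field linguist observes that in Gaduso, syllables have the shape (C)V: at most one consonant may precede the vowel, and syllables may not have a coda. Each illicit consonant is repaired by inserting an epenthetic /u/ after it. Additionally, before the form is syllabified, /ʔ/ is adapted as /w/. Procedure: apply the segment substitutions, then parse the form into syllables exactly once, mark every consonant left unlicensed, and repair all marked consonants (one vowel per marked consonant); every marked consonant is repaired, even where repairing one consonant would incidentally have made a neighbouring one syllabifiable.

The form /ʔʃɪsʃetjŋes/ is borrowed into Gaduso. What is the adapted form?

Substitution: /ʔ/ → /w/, giving /wʃɪsʃetjŋes/.
Under (C)V, the unsyllabifiable consonants are /w/, /s/, /t/, /j/, /s/ (no codas are permitted; onsets are limited to one consonant).
Each unlicensed consonant becomes the onset of a new syllable: /w/ → /wu/, /s/ → /su/, /t/ → /tu/, /j/ → /ju/, /s/ → /su/.

wuʃɪsuʃetujuŋesu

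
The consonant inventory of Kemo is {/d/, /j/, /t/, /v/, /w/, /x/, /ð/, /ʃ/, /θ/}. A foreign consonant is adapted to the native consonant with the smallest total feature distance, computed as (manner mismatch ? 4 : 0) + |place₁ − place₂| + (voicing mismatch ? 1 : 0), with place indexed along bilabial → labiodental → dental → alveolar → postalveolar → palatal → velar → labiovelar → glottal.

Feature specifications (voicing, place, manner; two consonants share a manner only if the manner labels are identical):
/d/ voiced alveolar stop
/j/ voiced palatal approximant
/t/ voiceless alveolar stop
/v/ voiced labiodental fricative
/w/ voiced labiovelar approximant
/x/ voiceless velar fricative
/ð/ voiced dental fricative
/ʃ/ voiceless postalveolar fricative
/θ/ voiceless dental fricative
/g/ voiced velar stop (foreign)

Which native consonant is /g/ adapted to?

d

/d/ is closest: same manner (stop), place distance 3 (velar→alveolar), same voicing; total 3. Next closest is /t/ at distance 4.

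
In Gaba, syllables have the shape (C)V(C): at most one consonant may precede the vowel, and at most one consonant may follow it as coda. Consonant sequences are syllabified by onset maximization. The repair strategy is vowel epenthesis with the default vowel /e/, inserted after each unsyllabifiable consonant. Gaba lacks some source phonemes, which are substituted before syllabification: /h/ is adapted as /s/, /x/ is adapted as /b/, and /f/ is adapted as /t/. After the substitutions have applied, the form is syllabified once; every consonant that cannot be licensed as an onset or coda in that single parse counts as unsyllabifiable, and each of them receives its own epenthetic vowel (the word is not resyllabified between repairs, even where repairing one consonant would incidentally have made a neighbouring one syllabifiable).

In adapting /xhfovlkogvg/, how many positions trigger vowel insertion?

After substitution the input is /bstovlkogvg/.
The unsyllabifiable consonants are /b/, /s/, /l/, /v/, /g/; each receives one epenthetic vowel.

5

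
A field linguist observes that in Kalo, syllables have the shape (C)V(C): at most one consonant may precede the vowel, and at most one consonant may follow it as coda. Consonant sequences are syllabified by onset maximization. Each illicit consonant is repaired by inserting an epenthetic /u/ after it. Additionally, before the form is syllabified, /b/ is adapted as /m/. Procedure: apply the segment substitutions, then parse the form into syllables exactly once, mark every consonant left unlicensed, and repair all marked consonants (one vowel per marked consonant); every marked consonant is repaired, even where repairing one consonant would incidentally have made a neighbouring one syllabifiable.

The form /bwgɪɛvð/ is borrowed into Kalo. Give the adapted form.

Substitution: /b/ → /m/, giving /mwgɪɛvð/.
The consonants /m/, /w/, /ð/ cannot be parsed into a legal (C)V(C) syllable (at most one coda consonant is licensed; onsets are limited to one consonant).
Each unlicensed consonant becomes the onset of a new syllable: /m/ → /mu/, /w/ → /wu/, /ð/ → /ðu/.

muwugɪɛvðu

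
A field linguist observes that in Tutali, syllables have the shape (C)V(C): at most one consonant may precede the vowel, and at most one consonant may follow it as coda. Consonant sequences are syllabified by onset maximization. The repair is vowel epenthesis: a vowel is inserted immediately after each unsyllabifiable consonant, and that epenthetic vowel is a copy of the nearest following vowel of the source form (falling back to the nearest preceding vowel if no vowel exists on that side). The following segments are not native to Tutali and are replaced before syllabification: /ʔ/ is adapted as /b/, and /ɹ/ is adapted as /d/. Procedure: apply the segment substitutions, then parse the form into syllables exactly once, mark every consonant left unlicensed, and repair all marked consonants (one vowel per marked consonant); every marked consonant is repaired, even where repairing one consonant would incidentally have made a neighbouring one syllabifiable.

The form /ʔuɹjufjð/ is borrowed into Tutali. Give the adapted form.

Substitution: /ʔ/ → /b/, /ɹ/ → /d/, giving /budjufjð/.
The consonants /j/, /ð/ cannot be parsed into a legal (C)V(C) syllable (at most one coda consonant is licensed; onsets are limited to one consonant).
Each unlicensed consonant becomes the onset of a new syllable: /j/ → /ju/, /ð/ → /ðu/.

budjufjuðu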